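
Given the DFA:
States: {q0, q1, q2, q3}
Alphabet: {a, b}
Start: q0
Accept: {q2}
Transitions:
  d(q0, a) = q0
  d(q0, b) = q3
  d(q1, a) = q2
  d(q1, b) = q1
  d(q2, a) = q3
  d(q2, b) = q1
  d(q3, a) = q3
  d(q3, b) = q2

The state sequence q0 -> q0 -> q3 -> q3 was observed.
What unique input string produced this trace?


Trace back each transition to find the symbol:
  q0 --[a]--> q0
  q0 --[b]--> q3
  q3 --[a]--> q3

"aba"


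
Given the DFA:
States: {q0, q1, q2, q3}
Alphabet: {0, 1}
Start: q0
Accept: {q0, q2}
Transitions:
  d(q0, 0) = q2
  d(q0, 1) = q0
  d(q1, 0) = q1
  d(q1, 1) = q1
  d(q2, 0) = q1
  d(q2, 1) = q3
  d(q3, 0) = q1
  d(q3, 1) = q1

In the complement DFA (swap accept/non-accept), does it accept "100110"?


Trace: q0 -> q0 -> q2 -> q1 -> q1 -> q1 -> q1
Final: q1
Original accept: {q0, q2}
Complement: q1 is not in original accept

Yes, complement accepts (original rejects)


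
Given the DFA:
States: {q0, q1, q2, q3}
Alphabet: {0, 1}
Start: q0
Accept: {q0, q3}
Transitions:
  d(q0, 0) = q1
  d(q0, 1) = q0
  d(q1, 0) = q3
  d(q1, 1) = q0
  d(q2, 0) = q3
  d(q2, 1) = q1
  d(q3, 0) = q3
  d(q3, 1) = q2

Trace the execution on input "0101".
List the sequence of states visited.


Input: 0101
d(q0, 0) = q1
d(q1, 1) = q0
d(q0, 0) = q1
d(q1, 1) = q0


q0 -> q1 -> q0 -> q1 -> q0


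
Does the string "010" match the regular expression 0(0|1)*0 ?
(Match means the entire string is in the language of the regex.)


|string| = 3; first = '0'; last = '0'

Yes, "010" matches 0(0|1)*0


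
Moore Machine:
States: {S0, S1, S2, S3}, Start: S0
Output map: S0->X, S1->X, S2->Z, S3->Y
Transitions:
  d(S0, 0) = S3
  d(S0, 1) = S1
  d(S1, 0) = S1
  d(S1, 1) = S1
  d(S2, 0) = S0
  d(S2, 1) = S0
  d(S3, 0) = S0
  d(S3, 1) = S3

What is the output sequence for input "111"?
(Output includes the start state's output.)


Start: S0 (output X)
  --1--> S1 (output X)
  --1--> S1 (output X)
  --1--> S1 (output X)

"XXXX"


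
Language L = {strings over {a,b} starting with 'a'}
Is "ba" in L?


first symbol = 'b'

No, "ba" is not in L


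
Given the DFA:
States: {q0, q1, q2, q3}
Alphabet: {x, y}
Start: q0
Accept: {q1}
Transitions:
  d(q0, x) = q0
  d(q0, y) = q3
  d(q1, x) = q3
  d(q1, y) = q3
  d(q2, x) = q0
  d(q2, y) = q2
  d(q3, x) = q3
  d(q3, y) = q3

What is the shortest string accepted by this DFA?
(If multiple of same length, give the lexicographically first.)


BFS by string length (lex-first path to each state shown):
  len 0: q0<-""
  len 1: q0<-"x", q3<-"y"
  len 2: q0<-"xx", q3<-"xy"
  len 3: q0<-"xxx", q3<-"xxy"
  len 4: q0<-"xxxx", q3<-"xxxy"
  len 5: q0<-"xxxxx", q3<-"xxxxy"
  len 6: q0<-"xxxxxx", q3<-"xxxxxy"
  len 7: q0<-"xxxxxxx", q3<-"xxxxxxy"
  len 8: q0<-"xxxxxxxx", q3<-"xxxxxxxy"

No string accepted (empty language)


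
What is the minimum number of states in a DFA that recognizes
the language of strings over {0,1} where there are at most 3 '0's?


States: count = 0, 1, ..., 3 (all accepting; 4 states), plus a dead state for count > 3.
Total: 4 + 1 = 5.

5


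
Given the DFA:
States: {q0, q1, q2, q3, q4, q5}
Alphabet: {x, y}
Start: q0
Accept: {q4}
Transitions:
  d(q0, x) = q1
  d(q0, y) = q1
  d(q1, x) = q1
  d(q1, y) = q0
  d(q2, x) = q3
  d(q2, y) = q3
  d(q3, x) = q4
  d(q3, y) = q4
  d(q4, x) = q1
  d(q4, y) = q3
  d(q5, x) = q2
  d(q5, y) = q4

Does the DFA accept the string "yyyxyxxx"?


Trace: q0 -> q1 -> q0 -> q1 -> q1 -> q0 -> q1 -> q1 -> q1
Final state: q1
Accept states: {q4}

No, rejected (final state q1 is not an accept state)


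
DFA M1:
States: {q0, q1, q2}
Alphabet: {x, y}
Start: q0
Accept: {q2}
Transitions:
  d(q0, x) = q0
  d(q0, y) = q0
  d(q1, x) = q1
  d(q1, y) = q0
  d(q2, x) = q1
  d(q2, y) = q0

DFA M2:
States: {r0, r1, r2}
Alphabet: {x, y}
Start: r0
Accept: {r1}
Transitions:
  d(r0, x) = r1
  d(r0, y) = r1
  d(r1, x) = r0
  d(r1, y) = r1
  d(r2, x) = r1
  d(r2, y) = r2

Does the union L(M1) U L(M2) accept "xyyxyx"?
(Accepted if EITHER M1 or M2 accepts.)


M1: final=q0 accepted=False
M2: final=r0 accepted=False

No, union rejects (neither accepts)


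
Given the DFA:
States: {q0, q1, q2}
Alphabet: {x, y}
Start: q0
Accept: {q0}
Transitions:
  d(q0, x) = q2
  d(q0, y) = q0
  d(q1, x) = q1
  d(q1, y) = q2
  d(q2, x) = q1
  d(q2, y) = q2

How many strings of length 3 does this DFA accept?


Enumerating all length-3 strings:
  "xxx" -> q1 [reject]
  "xxy" -> q2 [reject]
  "xyx" -> q1 [reject]
  "xyy" -> q2 [reject]
  "yxx" -> q1 [reject]
  "yxy" -> q2 [reject]
  "yyx" -> q2 [reject]
  "yyy" -> q0 [accept]

1 out of 8


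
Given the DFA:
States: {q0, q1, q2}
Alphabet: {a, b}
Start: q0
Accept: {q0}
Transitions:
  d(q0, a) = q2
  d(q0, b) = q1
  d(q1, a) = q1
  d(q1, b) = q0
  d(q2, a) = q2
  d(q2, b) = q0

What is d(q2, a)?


Looking up transition d(q2, a)

q2


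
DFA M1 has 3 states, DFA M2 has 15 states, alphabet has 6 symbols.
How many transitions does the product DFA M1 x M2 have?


Product DFA has 3 * 15 = 45 states.
Each has 6 transitions: 45 * 6 = 270

270


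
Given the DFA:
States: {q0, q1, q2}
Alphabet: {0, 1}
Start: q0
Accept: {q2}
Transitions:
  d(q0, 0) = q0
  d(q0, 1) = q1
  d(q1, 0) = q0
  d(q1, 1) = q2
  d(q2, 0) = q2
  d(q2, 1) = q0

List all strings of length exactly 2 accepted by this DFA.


All strings of length 2: 4 total
Accepted: 1

"11"


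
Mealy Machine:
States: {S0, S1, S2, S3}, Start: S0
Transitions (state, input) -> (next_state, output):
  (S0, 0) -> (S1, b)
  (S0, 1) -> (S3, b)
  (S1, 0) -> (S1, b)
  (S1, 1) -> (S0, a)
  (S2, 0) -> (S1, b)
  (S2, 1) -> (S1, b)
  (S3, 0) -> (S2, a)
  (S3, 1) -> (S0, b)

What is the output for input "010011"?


Step-by-step:
  (S0, 0) -> (S1, b)
  (S1, 1) -> (S0, a)
  (S0, 0) -> (S1, b)
  (S1, 0) -> (S1, b)
  (S1, 1) -> (S0, a)
  (S0, 1) -> (S3, b)

"babbab"


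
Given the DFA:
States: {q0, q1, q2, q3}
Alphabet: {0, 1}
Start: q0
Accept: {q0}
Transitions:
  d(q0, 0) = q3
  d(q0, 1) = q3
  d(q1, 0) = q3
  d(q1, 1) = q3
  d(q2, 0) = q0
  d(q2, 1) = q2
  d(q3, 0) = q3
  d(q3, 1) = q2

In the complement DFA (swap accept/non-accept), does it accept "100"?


Trace: q0 -> q3 -> q3 -> q3
Final: q3
Original accept: {q0}
Complement: q3 is not in original accept

Yes, complement accepts (original rejects)


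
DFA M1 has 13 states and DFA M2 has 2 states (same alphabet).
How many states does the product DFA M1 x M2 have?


Product construction pairs every M1 state with every M2 state.
13 * 2 = 26

26


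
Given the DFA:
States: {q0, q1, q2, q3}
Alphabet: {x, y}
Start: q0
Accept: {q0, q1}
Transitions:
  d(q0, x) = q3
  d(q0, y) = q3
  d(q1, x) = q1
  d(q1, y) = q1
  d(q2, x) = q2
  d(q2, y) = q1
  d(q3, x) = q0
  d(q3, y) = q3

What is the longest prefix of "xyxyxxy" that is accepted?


Run the DFA, marking each prefix where the state is accepting:
  "" -> q0 [accept]
  "x" -> q3 [reject]
  "xy" -> q3 [reject]
  "xyx" -> q0 [accept]
  "xyxy" -> q3 [reject]
  "xyxyx" -> q0 [accept]
  "xyxyxx" -> q3 [reject]
  "xyxyxxy" -> q3 [reject]

"xyxyx"


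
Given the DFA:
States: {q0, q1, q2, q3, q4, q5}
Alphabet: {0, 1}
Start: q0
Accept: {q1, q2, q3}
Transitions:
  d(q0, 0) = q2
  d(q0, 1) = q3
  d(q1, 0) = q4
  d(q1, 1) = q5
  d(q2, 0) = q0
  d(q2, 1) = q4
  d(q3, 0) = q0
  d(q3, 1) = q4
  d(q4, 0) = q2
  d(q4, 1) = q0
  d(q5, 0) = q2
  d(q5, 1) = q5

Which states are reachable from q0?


BFS from q0:
  layer 0: {q0}
  layer 1: {q2, q3}
  layer 2: {q4}

{q0, q2, q3, q4}


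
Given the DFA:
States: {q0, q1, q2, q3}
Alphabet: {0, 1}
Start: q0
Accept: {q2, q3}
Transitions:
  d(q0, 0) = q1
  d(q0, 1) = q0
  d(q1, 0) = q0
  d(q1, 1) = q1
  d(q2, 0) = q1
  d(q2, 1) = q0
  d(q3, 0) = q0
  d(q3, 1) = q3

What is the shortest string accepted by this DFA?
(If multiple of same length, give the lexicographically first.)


BFS by string length (lex-first path to each state shown):
  len 0: q0<-""
  len 1: q0<-"1", q1<-"0"
  len 2: q0<-"00", q1<-"01"
  len 3: q0<-"001", q1<-"000"
  len 4: q0<-"0000", q1<-"0001"
  len 5: q0<-"00001", q1<-"00000"
  len 6: q0<-"000000", q1<-"000001"
  len 7: q0<-"0000001", q1<-"0000000"
  len 8: q0<-"00000000", q1<-"00000001"

No string accepted (empty language)


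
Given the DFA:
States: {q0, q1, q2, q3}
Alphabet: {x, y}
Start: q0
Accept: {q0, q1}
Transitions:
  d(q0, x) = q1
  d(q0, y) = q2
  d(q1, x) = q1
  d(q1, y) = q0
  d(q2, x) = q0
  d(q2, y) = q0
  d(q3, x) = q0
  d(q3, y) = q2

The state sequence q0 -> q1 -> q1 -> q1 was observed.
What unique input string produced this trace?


Trace back each transition to find the symbol:
  q0 --[x]--> q1
  q1 --[x]--> q1
  q1 --[x]--> q1

"xxx"


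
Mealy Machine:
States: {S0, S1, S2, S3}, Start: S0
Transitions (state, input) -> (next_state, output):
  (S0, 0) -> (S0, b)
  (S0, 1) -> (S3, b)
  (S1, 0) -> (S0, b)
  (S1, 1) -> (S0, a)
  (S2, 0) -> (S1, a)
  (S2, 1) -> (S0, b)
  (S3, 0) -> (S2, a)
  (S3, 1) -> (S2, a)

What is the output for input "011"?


Step-by-step:
  (S0, 0) -> (S0, b)
  (S0, 1) -> (S3, b)
  (S3, 1) -> (S2, a)

"bba"


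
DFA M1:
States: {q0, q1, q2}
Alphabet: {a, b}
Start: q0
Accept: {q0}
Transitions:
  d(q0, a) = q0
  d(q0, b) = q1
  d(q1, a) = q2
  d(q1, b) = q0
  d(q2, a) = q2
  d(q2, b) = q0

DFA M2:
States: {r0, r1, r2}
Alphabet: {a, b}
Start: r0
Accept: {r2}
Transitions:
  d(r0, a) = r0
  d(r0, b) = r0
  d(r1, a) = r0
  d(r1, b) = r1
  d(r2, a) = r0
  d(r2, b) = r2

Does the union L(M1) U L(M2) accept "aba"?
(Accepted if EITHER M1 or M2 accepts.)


M1: final=q2 accepted=False
M2: final=r0 accepted=False

No, union rejects (neither accepts)


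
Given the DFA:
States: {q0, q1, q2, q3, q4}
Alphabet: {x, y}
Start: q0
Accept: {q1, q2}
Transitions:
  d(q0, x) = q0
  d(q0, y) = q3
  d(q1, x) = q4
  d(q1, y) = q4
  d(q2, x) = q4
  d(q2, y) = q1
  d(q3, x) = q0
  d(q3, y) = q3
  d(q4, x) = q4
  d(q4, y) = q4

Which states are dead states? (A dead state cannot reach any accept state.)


Forward reachability from each state:
  q0 -> reaches {q0, q3}, no accept state (dead)
  q1 -> reaches accept state q1 (live)
  q2 -> reaches accept state q1 (live)
  q3 -> reaches {q0, q3}, no accept state (dead)
  q4 -> reaches {q4}, no accept state (dead)

{q0, q3, q4}


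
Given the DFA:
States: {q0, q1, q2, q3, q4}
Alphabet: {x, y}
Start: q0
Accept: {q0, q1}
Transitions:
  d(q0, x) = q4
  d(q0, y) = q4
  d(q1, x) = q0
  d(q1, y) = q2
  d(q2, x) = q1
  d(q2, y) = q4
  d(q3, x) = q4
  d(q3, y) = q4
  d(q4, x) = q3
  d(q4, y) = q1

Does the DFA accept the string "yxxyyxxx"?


Trace: q0 -> q4 -> q3 -> q4 -> q1 -> q2 -> q1 -> q0 -> q4
Final state: q4
Accept states: {q0, q1}

No, rejected (final state q4 is not an accept state)


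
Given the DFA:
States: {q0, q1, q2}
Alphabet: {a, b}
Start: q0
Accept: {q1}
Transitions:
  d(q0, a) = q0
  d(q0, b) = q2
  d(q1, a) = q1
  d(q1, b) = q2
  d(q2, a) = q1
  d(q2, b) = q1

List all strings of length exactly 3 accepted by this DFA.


All strings of length 3: 8 total
Accepted: 4

"aba", "abb", "baa", "bba"


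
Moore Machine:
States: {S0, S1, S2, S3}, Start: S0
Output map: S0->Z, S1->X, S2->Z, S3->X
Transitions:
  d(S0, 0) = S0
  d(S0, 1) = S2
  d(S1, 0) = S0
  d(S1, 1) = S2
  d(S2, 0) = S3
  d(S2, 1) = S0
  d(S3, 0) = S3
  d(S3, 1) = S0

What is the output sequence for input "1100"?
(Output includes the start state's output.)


Start: S0 (output Z)
  --1--> S2 (output Z)
  --1--> S0 (output Z)
  --0--> S0 (output Z)
  --0--> S0 (output Z)

"ZZZZZ"


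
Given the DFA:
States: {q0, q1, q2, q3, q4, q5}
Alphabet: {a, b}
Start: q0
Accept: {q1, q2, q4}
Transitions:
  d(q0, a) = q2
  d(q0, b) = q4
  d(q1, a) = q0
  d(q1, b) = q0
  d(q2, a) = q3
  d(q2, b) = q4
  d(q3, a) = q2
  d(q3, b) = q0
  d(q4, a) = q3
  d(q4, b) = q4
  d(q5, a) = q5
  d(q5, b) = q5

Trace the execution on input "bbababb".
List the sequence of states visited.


Input: bbababb
d(q0, b) = q4
d(q4, b) = q4
d(q4, a) = q3
d(q3, b) = q0
d(q0, a) = q2
d(q2, b) = q4
d(q4, b) = q4


q0 -> q4 -> q4 -> q3 -> q0 -> q2 -> q4 -> q4


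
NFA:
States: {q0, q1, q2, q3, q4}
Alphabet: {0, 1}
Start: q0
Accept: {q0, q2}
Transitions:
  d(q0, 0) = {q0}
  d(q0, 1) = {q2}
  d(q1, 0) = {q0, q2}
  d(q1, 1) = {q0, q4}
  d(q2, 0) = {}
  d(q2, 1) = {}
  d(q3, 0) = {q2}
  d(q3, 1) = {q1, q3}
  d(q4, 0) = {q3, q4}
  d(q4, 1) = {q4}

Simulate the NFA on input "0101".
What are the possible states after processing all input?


Start: {q0}
  --0--> {q0}
  --1--> {q2}
  --0--> {}
  --1--> {}

{} (empty set, no valid transitions)


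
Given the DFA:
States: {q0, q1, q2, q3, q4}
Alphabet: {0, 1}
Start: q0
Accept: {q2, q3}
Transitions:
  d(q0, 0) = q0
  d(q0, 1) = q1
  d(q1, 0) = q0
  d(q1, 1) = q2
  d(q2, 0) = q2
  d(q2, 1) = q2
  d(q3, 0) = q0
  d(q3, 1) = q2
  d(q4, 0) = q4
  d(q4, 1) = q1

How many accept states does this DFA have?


Accept states listed: {q2, q3}
Counting: q2(1) q3(2)

2


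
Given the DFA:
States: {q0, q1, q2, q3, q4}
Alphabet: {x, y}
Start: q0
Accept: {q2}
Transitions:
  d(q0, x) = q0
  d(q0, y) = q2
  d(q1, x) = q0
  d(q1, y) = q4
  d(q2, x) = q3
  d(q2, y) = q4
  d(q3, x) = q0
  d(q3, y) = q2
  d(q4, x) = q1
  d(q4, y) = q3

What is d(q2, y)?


Looking up transition d(q2, y)

q4


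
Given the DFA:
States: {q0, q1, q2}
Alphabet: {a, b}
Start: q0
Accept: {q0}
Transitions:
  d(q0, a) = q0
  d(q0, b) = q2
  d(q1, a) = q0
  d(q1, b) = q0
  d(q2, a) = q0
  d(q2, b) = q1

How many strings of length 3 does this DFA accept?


Enumerating all length-3 strings:
  "aaa" -> q0 [accept]
  "aab" -> q2 [reject]
  "aba" -> q0 [accept]
  "abb" -> q1 [reject]
  "baa" -> q0 [accept]
  "bab" -> q2 [reject]
  "bba" -> q0 [accept]
  "bbb" -> q0 [accept]

5 out of 8


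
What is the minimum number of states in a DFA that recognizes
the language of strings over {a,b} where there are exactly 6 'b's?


States: count = 0, 1, ..., 6 (that's 7 states), plus a dead state for count > 6.
Total: 7 + 1 = 8. Accept = count-6 state.

8


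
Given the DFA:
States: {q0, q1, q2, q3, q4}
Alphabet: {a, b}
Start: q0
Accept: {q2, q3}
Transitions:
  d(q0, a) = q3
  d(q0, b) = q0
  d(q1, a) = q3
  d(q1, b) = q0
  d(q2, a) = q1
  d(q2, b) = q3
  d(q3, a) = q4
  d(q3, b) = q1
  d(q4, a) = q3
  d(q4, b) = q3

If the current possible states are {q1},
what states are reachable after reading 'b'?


Apply transition on 'b' from each current state:
  d(q1, b) = q0

{q0}


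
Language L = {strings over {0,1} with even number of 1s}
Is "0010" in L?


count('1') = 1; 1 mod 2 = 1

No, "0010" is not in L


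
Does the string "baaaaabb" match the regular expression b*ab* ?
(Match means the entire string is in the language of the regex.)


|string| = 8; first = 'b'; last = 'b'

No, "baaaaabb" does not match b*ab*


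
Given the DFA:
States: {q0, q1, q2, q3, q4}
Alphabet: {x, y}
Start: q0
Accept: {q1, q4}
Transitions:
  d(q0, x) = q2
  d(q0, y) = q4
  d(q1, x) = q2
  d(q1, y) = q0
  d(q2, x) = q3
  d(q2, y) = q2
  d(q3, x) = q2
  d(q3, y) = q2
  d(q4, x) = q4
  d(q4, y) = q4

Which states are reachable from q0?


BFS from q0:
  layer 0: {q0}
  layer 1: {q2, q4}
  layer 2: {q3}

{q0, q2, q3, q4}


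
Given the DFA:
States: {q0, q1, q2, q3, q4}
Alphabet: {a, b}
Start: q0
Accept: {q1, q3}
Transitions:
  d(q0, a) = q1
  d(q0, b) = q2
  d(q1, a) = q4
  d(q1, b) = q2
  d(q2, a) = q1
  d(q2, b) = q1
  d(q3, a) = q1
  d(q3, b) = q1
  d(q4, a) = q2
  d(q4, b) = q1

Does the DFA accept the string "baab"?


Trace: q0 -> q2 -> q1 -> q4 -> q1
Final state: q1
Accept states: {q1, q3}

Yes, accepted (final state q1 is an accept state)


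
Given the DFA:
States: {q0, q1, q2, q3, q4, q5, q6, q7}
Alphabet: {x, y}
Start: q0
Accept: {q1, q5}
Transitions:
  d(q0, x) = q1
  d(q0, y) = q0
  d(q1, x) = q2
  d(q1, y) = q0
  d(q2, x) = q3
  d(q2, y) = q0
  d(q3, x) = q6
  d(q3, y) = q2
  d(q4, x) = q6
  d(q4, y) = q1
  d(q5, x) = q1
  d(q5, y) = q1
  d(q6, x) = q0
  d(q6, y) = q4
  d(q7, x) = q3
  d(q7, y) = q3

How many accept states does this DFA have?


Accept states listed: {q1, q5}
Counting: q1(1) q5(2)

2


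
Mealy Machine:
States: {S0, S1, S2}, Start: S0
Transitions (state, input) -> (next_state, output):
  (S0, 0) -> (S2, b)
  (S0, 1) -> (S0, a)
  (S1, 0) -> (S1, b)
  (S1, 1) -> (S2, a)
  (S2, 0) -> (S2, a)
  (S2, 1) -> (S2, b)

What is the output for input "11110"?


Step-by-step:
  (S0, 1) -> (S0, a)
  (S0, 1) -> (S0, a)
  (S0, 1) -> (S0, a)
  (S0, 1) -> (S0, a)
  (S0, 0) -> (S2, b)

"aaaab"


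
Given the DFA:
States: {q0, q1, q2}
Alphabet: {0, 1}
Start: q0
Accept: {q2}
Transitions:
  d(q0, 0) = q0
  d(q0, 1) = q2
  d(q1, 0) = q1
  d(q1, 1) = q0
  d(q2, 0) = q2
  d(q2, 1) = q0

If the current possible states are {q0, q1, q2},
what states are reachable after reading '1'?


Apply transition on '1' from each current state:
  d(q0, 1) = q2
  d(q1, 1) = q0
  d(q2, 1) = q0

{q0, q2}


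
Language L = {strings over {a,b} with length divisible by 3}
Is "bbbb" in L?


length = 4; 4 mod 3 = 1

No, "bbbb" is not in L


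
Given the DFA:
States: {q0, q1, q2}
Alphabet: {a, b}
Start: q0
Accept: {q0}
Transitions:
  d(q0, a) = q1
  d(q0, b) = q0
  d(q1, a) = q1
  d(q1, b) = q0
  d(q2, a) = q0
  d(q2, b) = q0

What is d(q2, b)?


Looking up transition d(q2, b)

q0


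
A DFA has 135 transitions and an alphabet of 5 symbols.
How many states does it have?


Each state has exactly one transition per symbol.
states = transitions / |alphabet| = 135 / 5 = 27

27


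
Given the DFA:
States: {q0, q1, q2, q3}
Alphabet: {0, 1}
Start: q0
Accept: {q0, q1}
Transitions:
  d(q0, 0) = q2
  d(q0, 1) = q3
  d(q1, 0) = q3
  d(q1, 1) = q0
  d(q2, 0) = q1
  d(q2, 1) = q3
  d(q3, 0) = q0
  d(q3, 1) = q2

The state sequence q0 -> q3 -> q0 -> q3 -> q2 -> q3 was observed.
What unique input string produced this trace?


Trace back each transition to find the symbol:
  q0 --[1]--> q3
  q3 --[0]--> q0
  q0 --[1]--> q3
  q3 --[1]--> q2
  q2 --[1]--> q3

"10111"


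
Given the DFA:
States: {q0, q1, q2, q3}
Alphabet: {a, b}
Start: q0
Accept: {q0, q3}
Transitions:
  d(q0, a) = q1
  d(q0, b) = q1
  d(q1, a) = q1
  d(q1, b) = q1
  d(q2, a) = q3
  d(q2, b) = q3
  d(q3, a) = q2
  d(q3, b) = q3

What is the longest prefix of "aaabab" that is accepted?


Run the DFA, marking each prefix where the state is accepting:
  "" -> q0 [accept]
  "a" -> q1 [reject]
  "aa" -> q1 [reject]
  "aaa" -> q1 [reject]
  "aaab" -> q1 [reject]
  "aaaba" -> q1 [reject]
  "aaabab" -> q1 [reject]

""


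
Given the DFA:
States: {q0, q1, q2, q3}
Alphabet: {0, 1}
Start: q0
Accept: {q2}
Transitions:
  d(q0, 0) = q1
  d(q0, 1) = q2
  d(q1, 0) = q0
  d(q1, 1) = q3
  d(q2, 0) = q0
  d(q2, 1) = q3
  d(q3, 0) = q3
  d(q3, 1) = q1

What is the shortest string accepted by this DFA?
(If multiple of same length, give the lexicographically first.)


BFS by string length (lex-first path to each state shown):
  len 0: q0<-""
  len 1: q1<-"0", q2<-"1"
Found accept state at length 1.

"1"


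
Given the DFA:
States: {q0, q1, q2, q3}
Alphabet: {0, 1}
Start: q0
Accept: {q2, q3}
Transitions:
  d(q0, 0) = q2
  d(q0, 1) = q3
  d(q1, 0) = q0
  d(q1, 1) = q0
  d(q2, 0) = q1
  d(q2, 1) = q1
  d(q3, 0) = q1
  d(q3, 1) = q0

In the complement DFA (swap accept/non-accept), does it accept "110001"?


Trace: q0 -> q3 -> q0 -> q2 -> q1 -> q0 -> q3
Final: q3
Original accept: {q2, q3}
Complement: q3 is in original accept

No, complement rejects (original accepts)


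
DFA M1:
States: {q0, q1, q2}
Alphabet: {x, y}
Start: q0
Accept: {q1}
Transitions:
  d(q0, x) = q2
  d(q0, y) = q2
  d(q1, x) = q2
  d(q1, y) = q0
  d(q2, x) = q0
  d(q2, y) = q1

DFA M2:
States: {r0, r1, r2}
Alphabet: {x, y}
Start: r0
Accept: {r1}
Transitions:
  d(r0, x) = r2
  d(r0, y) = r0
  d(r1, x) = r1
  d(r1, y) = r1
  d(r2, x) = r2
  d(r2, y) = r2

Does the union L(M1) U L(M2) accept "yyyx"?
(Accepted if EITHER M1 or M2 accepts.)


M1: final=q2 accepted=False
M2: final=r2 accepted=False

No, union rejects (neither accepts)


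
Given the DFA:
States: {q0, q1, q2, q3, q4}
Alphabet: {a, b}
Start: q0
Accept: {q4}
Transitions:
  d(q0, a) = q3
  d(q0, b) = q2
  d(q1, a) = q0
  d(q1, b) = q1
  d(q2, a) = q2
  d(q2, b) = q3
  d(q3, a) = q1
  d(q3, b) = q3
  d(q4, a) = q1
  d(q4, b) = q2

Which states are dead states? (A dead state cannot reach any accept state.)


Forward reachability from each state:
  q0 -> reaches {q0, q1, q2, q3}, no accept state (dead)
  q1 -> reaches {q0, q1, q2, q3}, no accept state (dead)
  q2 -> reaches {q0, q1, q2, q3}, no accept state (dead)
  q3 -> reaches {q0, q1, q2, q3}, no accept state (dead)
  q4 -> reaches accept state q4 (live)

{q0, q1, q2, q3}


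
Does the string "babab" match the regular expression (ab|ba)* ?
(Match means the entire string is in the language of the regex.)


|string| = 5; first = 'b'; last = 'b'

No, "babab" does not match (ab|ba)*


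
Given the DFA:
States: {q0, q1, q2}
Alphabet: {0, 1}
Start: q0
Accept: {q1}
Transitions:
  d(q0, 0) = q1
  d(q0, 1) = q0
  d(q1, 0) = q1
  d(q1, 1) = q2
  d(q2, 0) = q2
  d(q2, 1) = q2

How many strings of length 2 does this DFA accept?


Enumerating all length-2 strings:
  "00" -> q1 [accept]
  "01" -> q2 [reject]
  "10" -> q1 [accept]
  "11" -> q0 [reject]

2 out of 4


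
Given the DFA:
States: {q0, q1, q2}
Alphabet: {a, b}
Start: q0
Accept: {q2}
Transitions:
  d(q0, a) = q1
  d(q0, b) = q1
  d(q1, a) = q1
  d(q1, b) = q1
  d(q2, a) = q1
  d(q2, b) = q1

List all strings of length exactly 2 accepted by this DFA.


All strings of length 2: 4 total
Accepted: 0

None


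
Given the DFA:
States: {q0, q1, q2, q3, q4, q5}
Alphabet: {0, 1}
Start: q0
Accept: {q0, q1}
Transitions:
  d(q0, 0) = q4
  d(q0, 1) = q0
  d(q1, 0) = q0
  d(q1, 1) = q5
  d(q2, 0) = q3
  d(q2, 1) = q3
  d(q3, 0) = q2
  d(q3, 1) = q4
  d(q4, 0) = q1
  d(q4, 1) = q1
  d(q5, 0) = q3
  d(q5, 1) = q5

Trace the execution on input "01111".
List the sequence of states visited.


Input: 01111
d(q0, 0) = q4
d(q4, 1) = q1
d(q1, 1) = q5
d(q5, 1) = q5
d(q5, 1) = q5


q0 -> q4 -> q1 -> q5 -> q5 -> q5


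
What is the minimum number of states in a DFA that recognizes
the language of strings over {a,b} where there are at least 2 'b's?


States: count = 0, 1, ..., 1, and a final '>= 2' state.
Total: 2 + 1 = 3. Accept = '>= 2' state.

3


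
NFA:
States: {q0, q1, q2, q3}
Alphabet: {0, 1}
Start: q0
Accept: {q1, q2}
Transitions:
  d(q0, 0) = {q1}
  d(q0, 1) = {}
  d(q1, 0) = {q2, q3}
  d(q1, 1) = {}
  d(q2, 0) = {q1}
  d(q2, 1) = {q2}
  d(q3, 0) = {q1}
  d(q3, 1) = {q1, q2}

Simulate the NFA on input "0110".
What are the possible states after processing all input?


Start: {q0}
  --0--> {q1}
  --1--> {}
  --1--> {}
  --0--> {}

{} (empty set, no valid transitions)


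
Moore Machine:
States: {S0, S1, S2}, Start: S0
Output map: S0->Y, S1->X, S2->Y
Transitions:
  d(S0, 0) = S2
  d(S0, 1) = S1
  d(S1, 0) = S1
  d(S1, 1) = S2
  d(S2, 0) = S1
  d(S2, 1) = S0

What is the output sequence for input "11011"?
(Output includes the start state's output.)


Start: S0 (output Y)
  --1--> S1 (output X)
  --1--> S2 (output Y)
  --0--> S1 (output X)
  --1--> S2 (output Y)
  --1--> S0 (output Y)

"YXYXYY"


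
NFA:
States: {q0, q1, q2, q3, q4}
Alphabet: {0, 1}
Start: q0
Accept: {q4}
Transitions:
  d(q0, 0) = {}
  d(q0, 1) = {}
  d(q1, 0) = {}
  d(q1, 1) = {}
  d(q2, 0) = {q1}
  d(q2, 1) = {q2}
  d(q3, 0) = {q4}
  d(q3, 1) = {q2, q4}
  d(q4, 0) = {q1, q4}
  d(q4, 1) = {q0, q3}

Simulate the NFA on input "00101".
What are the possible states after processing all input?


Start: {q0}
  --0--> {}
  --0--> {}
  --1--> {}
  --0--> {}
  --1--> {}

{} (empty set, no valid transitions)


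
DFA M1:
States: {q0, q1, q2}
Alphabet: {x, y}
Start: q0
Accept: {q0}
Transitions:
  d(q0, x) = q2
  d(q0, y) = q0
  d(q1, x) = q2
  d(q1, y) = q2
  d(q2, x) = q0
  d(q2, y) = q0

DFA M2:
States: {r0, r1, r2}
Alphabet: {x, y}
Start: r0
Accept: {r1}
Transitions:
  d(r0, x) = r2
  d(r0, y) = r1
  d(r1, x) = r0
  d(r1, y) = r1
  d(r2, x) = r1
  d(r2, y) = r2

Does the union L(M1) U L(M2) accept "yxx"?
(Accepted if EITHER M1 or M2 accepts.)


M1: final=q0 accepted=True
M2: final=r2 accepted=False

Yes, union accepts


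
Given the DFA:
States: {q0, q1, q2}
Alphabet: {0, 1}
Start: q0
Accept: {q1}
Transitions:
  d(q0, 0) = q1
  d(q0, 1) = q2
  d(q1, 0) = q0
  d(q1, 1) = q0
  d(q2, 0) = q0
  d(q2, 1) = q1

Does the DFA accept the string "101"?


Trace: q0 -> q2 -> q0 -> q2
Final state: q2
Accept states: {q1}

No, rejected (final state q2 is not an accept state)


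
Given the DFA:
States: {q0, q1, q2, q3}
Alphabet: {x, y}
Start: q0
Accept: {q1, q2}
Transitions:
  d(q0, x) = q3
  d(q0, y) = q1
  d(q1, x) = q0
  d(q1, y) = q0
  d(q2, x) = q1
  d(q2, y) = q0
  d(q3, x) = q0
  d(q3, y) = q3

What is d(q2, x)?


Looking up transition d(q2, x)

q1


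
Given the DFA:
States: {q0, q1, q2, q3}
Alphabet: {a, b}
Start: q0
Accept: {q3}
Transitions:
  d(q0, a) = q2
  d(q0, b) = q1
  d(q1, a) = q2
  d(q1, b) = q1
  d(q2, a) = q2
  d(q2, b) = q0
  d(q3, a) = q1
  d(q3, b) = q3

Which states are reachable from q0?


BFS from q0:
  layer 0: {q0}
  layer 1: {q1, q2}

{q0, q1, q2}


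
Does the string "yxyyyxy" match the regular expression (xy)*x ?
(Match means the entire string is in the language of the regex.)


|string| = 7; first = 'y'; last = 'y'

No, "yxyyyxy" does not match (xy)*x


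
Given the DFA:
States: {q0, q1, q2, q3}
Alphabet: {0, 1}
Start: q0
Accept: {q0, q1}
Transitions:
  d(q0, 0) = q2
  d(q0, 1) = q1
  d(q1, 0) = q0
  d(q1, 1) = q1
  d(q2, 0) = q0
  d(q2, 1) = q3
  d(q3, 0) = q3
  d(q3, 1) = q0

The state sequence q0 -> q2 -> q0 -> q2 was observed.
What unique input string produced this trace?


Trace back each transition to find the symbol:
  q0 --[0]--> q2
  q2 --[0]--> q0
  q0 --[0]--> q2

"000"


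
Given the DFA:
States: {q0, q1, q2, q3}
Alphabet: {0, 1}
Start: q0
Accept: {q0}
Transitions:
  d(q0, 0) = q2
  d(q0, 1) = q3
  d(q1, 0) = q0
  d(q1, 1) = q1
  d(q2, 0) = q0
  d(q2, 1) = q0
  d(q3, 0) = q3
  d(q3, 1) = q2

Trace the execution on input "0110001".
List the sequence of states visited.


Input: 0110001
d(q0, 0) = q2
d(q2, 1) = q0
d(q0, 1) = q3
d(q3, 0) = q3
d(q3, 0) = q3
d(q3, 0) = q3
d(q3, 1) = q2


q0 -> q2 -> q0 -> q3 -> q3 -> q3 -> q3 -> q2


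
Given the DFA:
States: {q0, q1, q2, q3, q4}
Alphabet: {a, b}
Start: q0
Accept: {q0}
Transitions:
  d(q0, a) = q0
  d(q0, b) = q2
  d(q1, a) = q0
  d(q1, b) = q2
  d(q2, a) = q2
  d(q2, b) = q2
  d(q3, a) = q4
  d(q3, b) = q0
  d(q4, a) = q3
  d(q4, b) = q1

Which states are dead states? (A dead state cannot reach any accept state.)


Forward reachability from each state:
  q0 -> reaches accept state q0 (live)
  q1 -> reaches accept state q0 (live)
  q2 -> reaches {q2}, no accept state (dead)
  q3 -> reaches accept state q0 (live)
  q4 -> reaches accept state q0 (live)

{q2}


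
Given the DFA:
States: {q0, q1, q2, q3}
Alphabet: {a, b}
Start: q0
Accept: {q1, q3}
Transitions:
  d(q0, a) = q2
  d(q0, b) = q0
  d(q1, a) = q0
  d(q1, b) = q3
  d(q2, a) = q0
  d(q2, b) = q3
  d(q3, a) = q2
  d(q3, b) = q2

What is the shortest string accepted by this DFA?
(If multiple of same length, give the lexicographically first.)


BFS by string length (lex-first path to each state shown):
  len 0: q0<-""
  len 1: q0<-"b", q2<-"a"
  len 2: q0<-"aa", q2<-"ba", q3<-"ab"
Found accept state at length 2.

"ab"


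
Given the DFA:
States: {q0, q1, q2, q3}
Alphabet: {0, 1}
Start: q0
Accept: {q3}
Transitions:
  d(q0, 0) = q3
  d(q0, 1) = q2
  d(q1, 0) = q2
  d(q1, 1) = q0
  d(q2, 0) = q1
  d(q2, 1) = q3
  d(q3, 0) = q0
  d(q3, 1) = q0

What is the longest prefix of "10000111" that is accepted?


Run the DFA, marking each prefix where the state is accepting:
  "" -> q0 [reject]
  "1" -> q2 [reject]
  "10" -> q1 [reject]
  "100" -> q2 [reject]
  "1000" -> q1 [reject]
  "10000" -> q2 [reject]
  "100001" -> q3 [accept]
  "1000011" -> q0 [reject]
  "10000111" -> q2 [reject]

"100001"


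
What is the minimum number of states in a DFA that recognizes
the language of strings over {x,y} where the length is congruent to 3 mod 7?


States track (length) mod 7.
Need 7 states: one per remainder 0..6; accept = remainder 3.

7


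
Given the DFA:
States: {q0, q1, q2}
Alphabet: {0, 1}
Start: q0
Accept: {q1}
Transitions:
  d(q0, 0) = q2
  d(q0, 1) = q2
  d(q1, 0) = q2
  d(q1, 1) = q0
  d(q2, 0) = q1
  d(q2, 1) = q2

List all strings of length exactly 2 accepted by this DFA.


All strings of length 2: 4 total
Accepted: 2

"00", "10"


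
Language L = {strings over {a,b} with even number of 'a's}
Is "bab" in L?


count('a') = 1; 1 mod 2 = 1

No, "bab" is not in L


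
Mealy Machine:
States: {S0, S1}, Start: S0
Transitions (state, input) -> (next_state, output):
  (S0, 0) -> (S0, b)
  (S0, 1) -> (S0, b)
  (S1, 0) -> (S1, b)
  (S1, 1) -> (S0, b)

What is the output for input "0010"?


Step-by-step:
  (S0, 0) -> (S0, b)
  (S0, 0) -> (S0, b)
  (S0, 1) -> (S0, b)
  (S0, 0) -> (S0, b)

"bbbb"


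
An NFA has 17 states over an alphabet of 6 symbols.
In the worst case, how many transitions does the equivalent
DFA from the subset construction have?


Subset construction: one DFA state per subset of NFA states = 2^17 = 131072 states.
Each DFA state has 6 outgoing transitions: 131072 * 6 = 786432

786432


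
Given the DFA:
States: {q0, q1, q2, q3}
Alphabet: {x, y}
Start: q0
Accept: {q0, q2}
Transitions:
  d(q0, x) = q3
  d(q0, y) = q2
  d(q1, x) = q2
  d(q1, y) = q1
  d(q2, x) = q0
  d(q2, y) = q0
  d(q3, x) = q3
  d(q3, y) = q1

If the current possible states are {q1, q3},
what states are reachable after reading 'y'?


Apply transition on 'y' from each current state:
  d(q1, y) = q1
  d(q3, y) = q1

{q1}


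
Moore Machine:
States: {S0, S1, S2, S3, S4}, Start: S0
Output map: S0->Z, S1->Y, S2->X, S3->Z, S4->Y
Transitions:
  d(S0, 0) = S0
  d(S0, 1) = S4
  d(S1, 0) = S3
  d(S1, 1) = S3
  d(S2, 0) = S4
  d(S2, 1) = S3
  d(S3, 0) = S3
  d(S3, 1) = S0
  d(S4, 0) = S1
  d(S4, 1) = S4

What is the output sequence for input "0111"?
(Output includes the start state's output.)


Start: S0 (output Z)
  --0--> S0 (output Z)
  --1--> S4 (output Y)
  --1--> S4 (output Y)
  --1--> S4 (output Y)

"ZZYYY"


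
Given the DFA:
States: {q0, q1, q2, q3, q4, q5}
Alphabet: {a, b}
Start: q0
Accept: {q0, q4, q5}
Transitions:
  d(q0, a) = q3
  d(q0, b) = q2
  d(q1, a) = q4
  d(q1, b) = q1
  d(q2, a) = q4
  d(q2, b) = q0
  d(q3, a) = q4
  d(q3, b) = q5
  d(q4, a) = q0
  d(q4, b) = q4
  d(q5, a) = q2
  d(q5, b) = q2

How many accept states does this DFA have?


Accept states listed: {q0, q4, q5}
Counting: q0(1) q4(2) q5(3)

3


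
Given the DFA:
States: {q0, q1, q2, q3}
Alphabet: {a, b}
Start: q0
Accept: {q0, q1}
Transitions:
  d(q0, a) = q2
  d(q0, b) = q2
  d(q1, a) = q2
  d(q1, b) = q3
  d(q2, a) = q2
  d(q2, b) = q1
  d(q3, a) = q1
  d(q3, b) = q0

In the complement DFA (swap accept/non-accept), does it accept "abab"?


Trace: q0 -> q2 -> q1 -> q2 -> q1
Final: q1
Original accept: {q0, q1}
Complement: q1 is in original accept

No, complement rejects (original accepts)


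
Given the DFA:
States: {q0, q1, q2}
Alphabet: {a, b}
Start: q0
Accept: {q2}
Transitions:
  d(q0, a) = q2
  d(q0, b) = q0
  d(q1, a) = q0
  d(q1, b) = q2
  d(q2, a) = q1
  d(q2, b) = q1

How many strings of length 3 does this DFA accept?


Enumerating all length-3 strings:
  "aaa" -> q0 [reject]
  "aab" -> q2 [accept]
  "aba" -> q0 [reject]
  "abb" -> q2 [accept]
  "baa" -> q1 [reject]
  "bab" -> q1 [reject]
  "bba" -> q2 [accept]
  "bbb" -> q0 [reject]

3 out of 8


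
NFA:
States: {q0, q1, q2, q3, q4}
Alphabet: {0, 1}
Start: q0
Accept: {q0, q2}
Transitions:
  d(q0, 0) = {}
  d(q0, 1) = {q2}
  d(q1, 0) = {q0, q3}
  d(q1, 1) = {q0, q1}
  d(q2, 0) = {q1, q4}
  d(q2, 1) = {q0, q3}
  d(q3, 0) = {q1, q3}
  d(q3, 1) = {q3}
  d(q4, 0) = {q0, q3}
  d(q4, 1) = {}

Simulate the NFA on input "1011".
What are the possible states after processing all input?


Start: {q0}
  --1--> {q2}
  --0--> {q1, q4}
  --1--> {q0, q1}
  --1--> {q0, q1, q2}

{q0, q1, q2}


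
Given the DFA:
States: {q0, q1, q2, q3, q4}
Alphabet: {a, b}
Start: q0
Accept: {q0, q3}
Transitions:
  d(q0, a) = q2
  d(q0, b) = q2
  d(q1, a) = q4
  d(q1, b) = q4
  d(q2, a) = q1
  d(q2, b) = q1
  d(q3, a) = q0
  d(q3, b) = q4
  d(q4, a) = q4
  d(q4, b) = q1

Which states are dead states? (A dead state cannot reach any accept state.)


Forward reachability from each state:
  q0 -> reaches accept state q0 (live)
  q1 -> reaches {q1, q4}, no accept state (dead)
  q2 -> reaches {q1, q2, q4}, no accept state (dead)
  q3 -> reaches accept state q0 (live)
  q4 -> reaches {q1, q4}, no accept state (dead)

{q1, q2, q4}


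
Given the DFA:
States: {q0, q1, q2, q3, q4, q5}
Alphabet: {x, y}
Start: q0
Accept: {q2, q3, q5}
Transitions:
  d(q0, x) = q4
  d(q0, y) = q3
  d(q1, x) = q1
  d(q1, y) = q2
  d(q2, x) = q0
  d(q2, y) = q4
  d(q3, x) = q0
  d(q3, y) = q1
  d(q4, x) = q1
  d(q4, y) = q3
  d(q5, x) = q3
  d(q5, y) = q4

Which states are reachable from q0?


BFS from q0:
  layer 0: {q0}
  layer 1: {q3, q4}
  layer 2: {q1}
  layer 3: {q2}

{q0, q1, q2, q3, q4}


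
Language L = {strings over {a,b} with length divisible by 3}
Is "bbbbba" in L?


length = 6; 6 mod 3 = 0

Yes, "bbbbba" is in L


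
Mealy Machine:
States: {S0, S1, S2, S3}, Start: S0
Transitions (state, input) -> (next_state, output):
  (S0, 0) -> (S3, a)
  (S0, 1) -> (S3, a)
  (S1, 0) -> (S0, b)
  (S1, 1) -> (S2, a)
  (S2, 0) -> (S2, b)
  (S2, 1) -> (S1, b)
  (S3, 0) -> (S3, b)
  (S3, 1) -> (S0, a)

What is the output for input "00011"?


Step-by-step:
  (S0, 0) -> (S3, a)
  (S3, 0) -> (S3, b)
  (S3, 0) -> (S3, b)
  (S3, 1) -> (S0, a)
  (S0, 1) -> (S3, a)

"abbaa"


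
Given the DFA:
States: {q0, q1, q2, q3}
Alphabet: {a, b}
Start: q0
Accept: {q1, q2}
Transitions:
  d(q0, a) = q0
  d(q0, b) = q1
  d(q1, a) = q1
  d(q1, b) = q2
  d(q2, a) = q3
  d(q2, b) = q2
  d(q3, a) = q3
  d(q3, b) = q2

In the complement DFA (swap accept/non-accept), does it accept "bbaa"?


Trace: q0 -> q1 -> q2 -> q3 -> q3
Final: q3
Original accept: {q1, q2}
Complement: q3 is not in original accept

Yes, complement accepts (original rejects)


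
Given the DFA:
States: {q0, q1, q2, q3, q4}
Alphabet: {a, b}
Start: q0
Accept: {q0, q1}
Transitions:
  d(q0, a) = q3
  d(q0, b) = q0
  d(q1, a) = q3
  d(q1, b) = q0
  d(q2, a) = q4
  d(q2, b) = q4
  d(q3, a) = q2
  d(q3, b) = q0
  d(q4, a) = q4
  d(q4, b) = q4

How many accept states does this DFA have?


Accept states listed: {q0, q1}
Counting: q0(1) q1(2)

2


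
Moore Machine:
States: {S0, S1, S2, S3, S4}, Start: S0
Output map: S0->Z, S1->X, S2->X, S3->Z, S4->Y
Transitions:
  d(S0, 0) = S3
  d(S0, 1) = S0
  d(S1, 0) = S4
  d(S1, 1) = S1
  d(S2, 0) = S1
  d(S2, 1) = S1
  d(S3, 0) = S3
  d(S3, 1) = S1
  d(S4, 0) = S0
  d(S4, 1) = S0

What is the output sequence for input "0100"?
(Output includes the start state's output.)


Start: S0 (output Z)
  --0--> S3 (output Z)
  --1--> S1 (output X)
  --0--> S4 (output Y)
  --0--> S0 (output Z)

"ZZXYZ"


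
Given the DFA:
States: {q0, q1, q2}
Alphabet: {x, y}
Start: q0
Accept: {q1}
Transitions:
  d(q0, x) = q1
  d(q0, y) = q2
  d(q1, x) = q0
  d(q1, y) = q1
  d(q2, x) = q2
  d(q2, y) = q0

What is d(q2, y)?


Looking up transition d(q2, y)

q0


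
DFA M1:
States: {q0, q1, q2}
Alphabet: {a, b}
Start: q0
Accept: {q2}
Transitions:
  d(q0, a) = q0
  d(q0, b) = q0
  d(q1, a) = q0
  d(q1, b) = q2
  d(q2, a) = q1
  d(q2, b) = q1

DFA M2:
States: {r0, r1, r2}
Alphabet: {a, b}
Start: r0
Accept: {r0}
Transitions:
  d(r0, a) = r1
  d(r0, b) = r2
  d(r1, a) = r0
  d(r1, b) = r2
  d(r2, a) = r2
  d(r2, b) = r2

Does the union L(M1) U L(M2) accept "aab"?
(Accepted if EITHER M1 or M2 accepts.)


M1: final=q0 accepted=False
M2: final=r2 accepted=False

No, union rejects (neither accepts)


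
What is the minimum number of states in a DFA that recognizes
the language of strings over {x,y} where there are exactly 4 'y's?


States: count = 0, 1, ..., 4 (that's 5 states), plus a dead state for count > 4.
Total: 5 + 1 = 6. Accept = count-4 state.

6


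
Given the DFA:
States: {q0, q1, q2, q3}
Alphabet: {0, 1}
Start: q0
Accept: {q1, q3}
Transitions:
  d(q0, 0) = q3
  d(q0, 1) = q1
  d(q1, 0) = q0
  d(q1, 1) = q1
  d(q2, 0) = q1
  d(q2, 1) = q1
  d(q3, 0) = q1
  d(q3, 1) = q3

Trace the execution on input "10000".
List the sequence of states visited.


Input: 10000
d(q0, 1) = q1
d(q1, 0) = q0
d(q0, 0) = q3
d(q3, 0) = q1
d(q1, 0) = q0


q0 -> q1 -> q0 -> q3 -> q1 -> q0


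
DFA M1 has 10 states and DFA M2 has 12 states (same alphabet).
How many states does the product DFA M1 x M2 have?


Product construction pairs every M1 state with every M2 state.
10 * 12 = 120

120


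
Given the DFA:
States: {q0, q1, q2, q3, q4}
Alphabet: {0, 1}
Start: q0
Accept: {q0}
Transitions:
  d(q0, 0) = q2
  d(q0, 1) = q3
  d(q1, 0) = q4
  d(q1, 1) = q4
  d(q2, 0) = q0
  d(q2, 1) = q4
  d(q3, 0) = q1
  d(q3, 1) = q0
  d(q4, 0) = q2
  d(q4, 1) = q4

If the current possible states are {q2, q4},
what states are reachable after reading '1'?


Apply transition on '1' from each current state:
  d(q2, 1) = q4
  d(q4, 1) = q4

{q4}


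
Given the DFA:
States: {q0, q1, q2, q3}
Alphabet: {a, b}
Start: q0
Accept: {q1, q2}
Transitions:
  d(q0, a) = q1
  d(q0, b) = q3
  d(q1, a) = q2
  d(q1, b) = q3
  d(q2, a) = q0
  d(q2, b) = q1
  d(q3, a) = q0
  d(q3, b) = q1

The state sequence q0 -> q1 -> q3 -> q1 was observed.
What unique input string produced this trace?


Trace back each transition to find the symbol:
  q0 --[a]--> q1
  q1 --[b]--> q3
  q3 --[b]--> q1

"abb"


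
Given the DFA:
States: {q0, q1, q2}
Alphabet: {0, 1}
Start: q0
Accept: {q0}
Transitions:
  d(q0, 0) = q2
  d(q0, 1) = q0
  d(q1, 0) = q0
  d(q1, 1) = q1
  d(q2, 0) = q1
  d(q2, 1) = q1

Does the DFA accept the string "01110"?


Trace: q0 -> q2 -> q1 -> q1 -> q1 -> q0
Final state: q0
Accept states: {q0}

Yes, accepted (final state q0 is an accept state)


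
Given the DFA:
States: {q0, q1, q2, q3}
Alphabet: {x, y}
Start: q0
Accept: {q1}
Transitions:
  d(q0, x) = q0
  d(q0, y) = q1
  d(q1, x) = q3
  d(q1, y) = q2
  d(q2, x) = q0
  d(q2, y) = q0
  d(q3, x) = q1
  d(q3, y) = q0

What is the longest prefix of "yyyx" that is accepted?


Run the DFA, marking each prefix where the state is accepting:
  "" -> q0 [reject]
  "y" -> q1 [accept]
  "yy" -> q2 [reject]
  "yyy" -> q0 [reject]
  "yyyx" -> q0 [reject]

"y"


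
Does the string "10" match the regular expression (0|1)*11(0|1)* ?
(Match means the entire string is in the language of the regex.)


|string| = 2; first = '1'; last = '0'

No, "10" does not match (0|1)*11(0|1)*


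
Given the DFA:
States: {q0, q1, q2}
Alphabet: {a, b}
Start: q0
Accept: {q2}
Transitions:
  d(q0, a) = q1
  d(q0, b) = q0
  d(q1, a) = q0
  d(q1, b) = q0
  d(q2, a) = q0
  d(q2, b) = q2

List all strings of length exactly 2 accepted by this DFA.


All strings of length 2: 4 total
Accepted: 0

None


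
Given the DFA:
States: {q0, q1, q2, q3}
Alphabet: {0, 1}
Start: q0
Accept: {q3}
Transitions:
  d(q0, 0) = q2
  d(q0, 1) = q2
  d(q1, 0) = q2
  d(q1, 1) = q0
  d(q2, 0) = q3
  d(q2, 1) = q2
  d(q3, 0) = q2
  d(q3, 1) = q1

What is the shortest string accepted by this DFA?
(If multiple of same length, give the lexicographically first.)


BFS by string length (lex-first path to each state shown):
  len 0: q0<-""
  len 1: q2<-"0"
  len 2: q2<-"01", q3<-"00"
Found accept state at length 2.

"00"


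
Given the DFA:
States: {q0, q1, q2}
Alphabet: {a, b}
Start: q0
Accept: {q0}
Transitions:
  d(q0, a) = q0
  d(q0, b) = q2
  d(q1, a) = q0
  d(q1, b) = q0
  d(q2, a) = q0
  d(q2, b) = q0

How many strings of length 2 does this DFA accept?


Enumerating all length-2 strings:
  "aa" -> q0 [accept]
  "ab" -> q2 [reject]
  "ba" -> q0 [accept]
  "bb" -> q0 [accept]

3 out of 4


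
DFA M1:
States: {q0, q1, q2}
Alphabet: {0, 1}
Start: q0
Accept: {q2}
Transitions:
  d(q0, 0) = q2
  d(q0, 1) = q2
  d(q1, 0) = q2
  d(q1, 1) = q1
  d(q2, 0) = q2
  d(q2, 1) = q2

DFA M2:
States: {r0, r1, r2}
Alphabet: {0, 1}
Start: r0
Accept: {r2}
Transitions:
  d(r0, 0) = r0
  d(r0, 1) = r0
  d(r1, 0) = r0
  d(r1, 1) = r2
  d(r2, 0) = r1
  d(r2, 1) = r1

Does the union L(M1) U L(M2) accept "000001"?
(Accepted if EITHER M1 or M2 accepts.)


M1: final=q2 accepted=True
M2: final=r0 accepted=False

Yes, union accepts
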